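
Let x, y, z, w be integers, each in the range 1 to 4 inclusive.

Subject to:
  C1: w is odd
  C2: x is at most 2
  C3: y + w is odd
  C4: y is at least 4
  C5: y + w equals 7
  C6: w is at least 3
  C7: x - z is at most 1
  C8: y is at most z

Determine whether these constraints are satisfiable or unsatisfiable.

Satisfiable

Setting (x, y, z, w) = (2, 4, 4, 3) satisfies everything: constraint 1: w = 3 is odd; constraint 5: y + w = 7; constraint 7: x - z = -2, and the others follow.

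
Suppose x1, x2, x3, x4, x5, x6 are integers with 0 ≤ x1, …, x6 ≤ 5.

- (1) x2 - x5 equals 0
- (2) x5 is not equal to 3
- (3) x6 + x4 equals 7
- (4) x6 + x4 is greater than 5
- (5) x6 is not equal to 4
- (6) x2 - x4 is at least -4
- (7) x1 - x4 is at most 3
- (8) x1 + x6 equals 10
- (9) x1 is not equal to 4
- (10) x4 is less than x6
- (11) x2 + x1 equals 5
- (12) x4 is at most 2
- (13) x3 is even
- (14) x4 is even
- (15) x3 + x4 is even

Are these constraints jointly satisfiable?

The assignment x1 = 5, x2 = 0, x3 = 4, x4 = 2, x5 = 0, x6 = 5 works:
  constraint 1 holds since x2 - x5 = 0.
  constraint 3 holds since x6 + x4 = 7.
  constraint 4 holds since x6 + x4 = 7.
The rest check out directly.

Satisfiable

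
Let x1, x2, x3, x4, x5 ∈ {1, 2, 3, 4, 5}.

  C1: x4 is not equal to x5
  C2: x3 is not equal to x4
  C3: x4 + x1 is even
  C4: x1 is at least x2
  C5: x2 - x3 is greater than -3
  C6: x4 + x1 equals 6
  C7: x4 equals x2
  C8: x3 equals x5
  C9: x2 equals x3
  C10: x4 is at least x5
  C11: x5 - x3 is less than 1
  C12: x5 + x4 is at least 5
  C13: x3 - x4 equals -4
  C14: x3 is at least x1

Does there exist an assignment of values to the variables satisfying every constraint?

From constraints 7, 8, and 9, x4 = x2 = x3 = x5, so x4 = x5. But constraint 1 says x4 ≠ x5. Contradiction.

Unsatisfiable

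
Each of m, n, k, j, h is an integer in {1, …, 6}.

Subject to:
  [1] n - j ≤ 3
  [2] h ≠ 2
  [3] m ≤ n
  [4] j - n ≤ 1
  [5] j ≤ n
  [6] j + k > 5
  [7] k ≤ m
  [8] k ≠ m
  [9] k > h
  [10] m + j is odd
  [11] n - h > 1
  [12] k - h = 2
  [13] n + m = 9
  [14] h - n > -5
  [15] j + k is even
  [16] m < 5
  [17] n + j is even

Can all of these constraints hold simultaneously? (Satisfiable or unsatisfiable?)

Satisfiable

One satisfying assignment is m = 4, n = 5, k = 3, j = 3, h = 1.
For the less obvious constraints — constraint 1: n - j = 2; constraint 4: j - n = -2; constraint 6: j + k = 6 — and the others hold by inspection.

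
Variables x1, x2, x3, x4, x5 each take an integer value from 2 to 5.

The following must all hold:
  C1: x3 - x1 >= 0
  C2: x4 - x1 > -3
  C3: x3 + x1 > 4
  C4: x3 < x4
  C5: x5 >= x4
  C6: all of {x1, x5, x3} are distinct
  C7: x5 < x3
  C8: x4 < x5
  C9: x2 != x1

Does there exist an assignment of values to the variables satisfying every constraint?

Unsatisfiable

Constraints 4, 7, and 8 give x3 < x4, x4 < x5, x5 < x3. Chaining: x3 < x4 < x5 < x3, which forces x3 < x3 — impossible.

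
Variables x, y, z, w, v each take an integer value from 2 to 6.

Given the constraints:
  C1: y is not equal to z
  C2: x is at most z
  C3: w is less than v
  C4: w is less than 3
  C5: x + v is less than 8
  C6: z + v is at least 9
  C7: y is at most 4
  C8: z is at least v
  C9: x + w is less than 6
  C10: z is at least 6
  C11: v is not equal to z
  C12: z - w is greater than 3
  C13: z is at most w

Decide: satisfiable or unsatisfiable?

Unsatisfiable

From constraints 10 and 13: w ≥ z and z ≥ 6, so w ≥ 6. From constraint 4: w ≤ 2. But 2 < 6, so no value of w works.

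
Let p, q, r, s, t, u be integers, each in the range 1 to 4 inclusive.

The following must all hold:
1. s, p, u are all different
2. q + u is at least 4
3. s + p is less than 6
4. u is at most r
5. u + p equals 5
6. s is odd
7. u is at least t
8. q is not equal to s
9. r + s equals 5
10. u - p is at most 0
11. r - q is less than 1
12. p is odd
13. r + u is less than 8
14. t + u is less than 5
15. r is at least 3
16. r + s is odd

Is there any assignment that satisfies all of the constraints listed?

Satisfiable

Try p = 3, q = 4, r = 4, s = 1, t = 2, u = 2.
Check constraint 2: q + u = 6; constraint 3: s + p = 4; constraint 5: u + p = 5. The remaining constraints are straightforward to verify.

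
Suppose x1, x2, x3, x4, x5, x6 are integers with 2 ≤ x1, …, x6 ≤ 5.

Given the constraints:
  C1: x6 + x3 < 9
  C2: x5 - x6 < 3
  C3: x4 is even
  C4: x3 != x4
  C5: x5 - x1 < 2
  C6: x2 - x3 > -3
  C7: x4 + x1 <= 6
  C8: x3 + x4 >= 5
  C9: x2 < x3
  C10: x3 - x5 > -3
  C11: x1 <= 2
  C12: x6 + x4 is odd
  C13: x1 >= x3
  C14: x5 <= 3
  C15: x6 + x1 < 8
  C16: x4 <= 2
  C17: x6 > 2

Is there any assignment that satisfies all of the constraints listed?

From constraints 11 and 13: x3 ≤ x1 ≤ 2. From constraint 16: x4 ≤ 2. Hence x3 + x4 ≤ 4. But constraint 8 requires x3 + x4 ≥ 5, and 5 > 4. Contradiction.

Unsatisfiable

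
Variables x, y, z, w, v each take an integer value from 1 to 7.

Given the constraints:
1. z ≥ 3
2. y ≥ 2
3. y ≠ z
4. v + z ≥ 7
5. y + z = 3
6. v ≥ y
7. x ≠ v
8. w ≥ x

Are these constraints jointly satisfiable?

From constraint 2: y ≥ 2. From constraint 1: z ≥ 3. Hence y + z ≥ 5. But constraint 5 requires y + z = 3, and 3 < 5. Contradiction.

Unsatisfiable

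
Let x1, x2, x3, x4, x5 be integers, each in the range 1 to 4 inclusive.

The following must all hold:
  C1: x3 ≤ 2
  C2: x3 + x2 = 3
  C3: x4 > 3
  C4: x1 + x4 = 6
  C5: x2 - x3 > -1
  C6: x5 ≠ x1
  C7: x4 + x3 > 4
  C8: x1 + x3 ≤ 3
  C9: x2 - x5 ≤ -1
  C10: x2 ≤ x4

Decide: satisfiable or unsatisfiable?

Satisfiable

Try x1 = 2, x2 = 2, x3 = 1, x4 = 4, x5 = 3.
Check constraint 2: x3 + x2 = 3; constraint 4: x1 + x4 = 6. The remaining constraints are straightforward to verify.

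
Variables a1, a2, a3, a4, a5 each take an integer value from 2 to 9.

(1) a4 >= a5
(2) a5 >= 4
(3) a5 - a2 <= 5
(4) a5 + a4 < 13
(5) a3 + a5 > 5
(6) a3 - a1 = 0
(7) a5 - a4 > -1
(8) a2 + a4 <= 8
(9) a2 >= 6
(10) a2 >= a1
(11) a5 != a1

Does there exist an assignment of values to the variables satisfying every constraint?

Unsatisfiable

From constraint 9: a2 ≥ 6. From constraints 1 and 2: a4 ≥ a5 ≥ 4. Hence a2 + a4 ≥ 10. But constraint 8 requires a2 + a4 ≤ 8, and 8 < 10. Contradiction.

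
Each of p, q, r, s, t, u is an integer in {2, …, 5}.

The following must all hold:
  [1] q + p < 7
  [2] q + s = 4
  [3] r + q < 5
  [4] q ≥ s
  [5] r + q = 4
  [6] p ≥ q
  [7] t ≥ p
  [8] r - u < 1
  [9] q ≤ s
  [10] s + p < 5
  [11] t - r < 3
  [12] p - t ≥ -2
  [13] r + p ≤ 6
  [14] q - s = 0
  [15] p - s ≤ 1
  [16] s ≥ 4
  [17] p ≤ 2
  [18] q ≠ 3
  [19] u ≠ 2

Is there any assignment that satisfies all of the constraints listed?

Unsatisfiable

From constraints 4 and 16: q ≥ s and s ≥ 4, so q ≥ 4. From constraints 6 and 17: q ≤ p and p ≤ 2, so q ≤ 2. But 2 < 4, so no value of q works.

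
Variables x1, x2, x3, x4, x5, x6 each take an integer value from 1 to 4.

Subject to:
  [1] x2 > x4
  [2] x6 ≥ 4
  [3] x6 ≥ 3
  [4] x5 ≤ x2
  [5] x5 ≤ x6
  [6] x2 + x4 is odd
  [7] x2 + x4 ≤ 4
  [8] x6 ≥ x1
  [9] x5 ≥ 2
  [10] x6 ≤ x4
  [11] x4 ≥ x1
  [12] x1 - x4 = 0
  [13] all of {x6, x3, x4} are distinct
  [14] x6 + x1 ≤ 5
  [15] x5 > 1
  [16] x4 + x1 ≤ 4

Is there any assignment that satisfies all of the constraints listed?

Unsatisfiable

From constraints 4 and 9: x2 ≥ x5 ≥ 2. From constraints 2 and 10: x4 ≥ x6 ≥ 4. Hence x2 + x4 ≥ 6. But constraint 7 requires x2 + x4 ≤ 4, and 4 < 6. Contradiction.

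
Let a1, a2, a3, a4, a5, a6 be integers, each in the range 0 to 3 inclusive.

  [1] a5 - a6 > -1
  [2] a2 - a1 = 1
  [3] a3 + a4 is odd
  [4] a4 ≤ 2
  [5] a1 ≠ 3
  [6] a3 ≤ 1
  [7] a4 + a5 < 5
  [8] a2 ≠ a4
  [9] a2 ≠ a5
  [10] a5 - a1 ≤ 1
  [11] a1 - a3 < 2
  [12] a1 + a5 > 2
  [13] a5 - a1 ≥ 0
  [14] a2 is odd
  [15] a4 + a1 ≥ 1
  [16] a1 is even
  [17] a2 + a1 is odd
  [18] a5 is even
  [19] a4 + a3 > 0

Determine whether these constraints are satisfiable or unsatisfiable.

Satisfiable

The assignment a1 = 2, a2 = 3, a3 = 1, a4 = 0, a5 = 2, a6 = 0 works:
  constraint 1 holds since a5 - a6 = 2.
  constraint 2 holds since a2 - a1 = 1.
  constraint 7 holds since a4 + a5 = 2.
The rest check out directly.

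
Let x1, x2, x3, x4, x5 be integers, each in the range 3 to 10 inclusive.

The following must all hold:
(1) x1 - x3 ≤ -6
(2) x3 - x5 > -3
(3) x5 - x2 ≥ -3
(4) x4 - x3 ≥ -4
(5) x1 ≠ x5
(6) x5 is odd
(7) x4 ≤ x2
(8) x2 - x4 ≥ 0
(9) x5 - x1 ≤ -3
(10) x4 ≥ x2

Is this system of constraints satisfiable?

Unsatisfiable

Constraints 1, 3, 4, 8, and 9 give x4 − x3 ≥ -4, x3 − x1 ≥ 6, x1 − x5 ≥ 3, x5 − x2 ≥ -3, x2 − x4 ≥ 0.
Adding all 5 inequalities: the left sides telescope to 0, and the right sides sum to (-4) + 6 + 3 + (-3) + 0 = 2. So 0 ≥ 2, which is false.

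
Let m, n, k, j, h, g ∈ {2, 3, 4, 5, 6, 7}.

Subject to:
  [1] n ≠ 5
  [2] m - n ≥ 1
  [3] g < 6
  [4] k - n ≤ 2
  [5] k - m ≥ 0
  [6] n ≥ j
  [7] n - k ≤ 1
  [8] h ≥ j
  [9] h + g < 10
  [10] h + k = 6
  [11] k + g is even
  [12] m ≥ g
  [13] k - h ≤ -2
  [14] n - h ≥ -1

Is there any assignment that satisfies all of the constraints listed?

Constraints 2, 5, 13, and 14 give h − k ≥ 2, k − m ≥ 0, m − n ≥ 1, n − h ≥ -1.
Adding all 4 inequalities: the left sides telescope to 0, and the right sides sum to 2 + 0 + 1 + (-1) = 2. So 0 ≥ 2, which is false.

Unsatisfiable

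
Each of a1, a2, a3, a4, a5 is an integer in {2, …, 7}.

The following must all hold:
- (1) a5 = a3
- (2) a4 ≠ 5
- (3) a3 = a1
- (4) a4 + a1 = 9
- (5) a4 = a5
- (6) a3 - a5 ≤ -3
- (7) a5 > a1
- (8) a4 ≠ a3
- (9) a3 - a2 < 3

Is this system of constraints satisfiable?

From constraints 1 and 5, a4 = a5 = a3, so a4 = a3. But constraint 8 says a4 ≠ a3. Contradiction.

Unsatisfiable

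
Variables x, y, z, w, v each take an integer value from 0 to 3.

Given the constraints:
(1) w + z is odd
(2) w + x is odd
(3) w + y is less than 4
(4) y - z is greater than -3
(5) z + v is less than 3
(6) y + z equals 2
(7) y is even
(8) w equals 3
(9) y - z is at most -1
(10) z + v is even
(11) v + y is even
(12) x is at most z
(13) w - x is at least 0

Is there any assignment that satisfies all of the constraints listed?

One satisfying assignment is x = 2, y = 0, z = 2, w = 3, v = 0.
For the less obvious constraints — constraint 3: w + y = 3; constraint 4: y - z = -2; constraint 5: z + v = 2 — and the others hold by inspection.

Satisfiable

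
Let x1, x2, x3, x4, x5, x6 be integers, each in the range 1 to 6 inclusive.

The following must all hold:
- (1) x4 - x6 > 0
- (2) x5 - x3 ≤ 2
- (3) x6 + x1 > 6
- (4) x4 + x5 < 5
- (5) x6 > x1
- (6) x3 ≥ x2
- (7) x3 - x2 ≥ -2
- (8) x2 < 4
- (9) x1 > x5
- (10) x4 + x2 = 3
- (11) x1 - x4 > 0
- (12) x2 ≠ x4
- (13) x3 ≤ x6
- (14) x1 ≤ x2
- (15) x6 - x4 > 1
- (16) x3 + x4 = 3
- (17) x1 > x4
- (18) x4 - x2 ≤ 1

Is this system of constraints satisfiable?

Constraints 1, 6, 11, 13, and 14 give x1 ≤ x2, x2 ≤ x3, x3 ≤ x6, x6 < x4, x4 < x1. Chaining: x1 ≤ x2 ≤ x3 ≤ x6 < x4 < x1, which forces x1 < x1 — impossible.

Unsatisfiable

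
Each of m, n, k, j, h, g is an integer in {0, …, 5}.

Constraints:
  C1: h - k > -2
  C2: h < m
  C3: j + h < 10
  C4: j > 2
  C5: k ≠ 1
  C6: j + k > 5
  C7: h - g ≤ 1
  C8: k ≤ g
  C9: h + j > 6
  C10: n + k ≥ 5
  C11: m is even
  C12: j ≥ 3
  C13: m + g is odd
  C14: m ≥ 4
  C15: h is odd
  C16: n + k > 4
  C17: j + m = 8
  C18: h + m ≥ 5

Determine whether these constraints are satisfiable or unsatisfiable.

Satisfiable

One satisfying assignment is m = 4, n = 4, k = 2, j = 4, h = 3, g = 3.
For the less obvious constraints — constraint 1: h - k = 1; constraint 3: j + h = 7 — and the others hold by inspection.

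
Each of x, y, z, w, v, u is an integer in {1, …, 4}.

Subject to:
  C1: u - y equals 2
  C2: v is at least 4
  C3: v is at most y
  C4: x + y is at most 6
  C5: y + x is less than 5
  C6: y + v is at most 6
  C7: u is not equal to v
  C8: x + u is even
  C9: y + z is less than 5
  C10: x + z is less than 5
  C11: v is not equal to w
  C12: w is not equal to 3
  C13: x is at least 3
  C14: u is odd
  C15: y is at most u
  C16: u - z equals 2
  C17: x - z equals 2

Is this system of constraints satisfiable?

From constraint 13: x ≥ 3. From constraints 2 and 3: y ≥ v ≥ 4. Hence x + y ≥ 7. But constraint 4 requires x + y ≤ 6, and 6 < 7. Contradiction.

Unsatisfiable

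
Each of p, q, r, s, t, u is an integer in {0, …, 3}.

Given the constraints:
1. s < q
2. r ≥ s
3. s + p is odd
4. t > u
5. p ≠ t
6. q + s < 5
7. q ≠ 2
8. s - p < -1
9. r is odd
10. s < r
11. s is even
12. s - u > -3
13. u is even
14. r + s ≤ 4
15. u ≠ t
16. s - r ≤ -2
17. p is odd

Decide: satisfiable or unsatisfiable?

One satisfying assignment is p = 3, q = 3, r = 3, s = 0, t = 1, u = 0.
For the less obvious constraints — constraint 6: q + s = 3; constraint 8: s - p = -3 — and the others hold by inspection.

Satisfiable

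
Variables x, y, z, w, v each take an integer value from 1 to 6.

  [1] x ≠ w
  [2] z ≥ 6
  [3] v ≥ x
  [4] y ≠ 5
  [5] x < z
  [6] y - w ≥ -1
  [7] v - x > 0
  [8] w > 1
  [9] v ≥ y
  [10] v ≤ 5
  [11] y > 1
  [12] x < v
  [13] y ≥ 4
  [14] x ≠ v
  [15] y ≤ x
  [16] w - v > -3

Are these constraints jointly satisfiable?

Satisfiable

Setting (x, y, z, w, v) = (4, 4, 6, 5, 5) satisfies everything: constraint 6: y - w = -1; constraint 7: v - x = 1, and the others follow.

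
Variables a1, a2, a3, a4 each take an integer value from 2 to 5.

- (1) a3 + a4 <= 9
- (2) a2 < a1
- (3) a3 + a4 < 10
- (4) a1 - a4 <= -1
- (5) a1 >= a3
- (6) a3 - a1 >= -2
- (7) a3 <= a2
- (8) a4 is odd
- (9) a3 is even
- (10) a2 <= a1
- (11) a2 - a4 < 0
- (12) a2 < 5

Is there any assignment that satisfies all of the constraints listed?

The assignment a1 = 3, a2 = 2, a3 = 2, a4 = 5 works:
  constraint 1 holds since a3 + a4 = 7.
  constraint 3 holds since a3 + a4 = 7.
The rest check out directly.

Satisfiable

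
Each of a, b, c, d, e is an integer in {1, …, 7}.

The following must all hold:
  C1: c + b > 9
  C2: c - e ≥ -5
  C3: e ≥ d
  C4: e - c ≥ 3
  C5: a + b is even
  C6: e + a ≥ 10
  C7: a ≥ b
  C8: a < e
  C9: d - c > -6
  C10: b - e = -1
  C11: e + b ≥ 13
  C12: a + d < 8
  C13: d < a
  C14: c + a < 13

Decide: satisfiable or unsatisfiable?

Try a = 6, b = 6, c = 4, d = 1, e = 7.
Check constraint 1: c + b = 10; constraint 2: c - e = -3. The remaining constraints are straightforward to verify.

Satisfiable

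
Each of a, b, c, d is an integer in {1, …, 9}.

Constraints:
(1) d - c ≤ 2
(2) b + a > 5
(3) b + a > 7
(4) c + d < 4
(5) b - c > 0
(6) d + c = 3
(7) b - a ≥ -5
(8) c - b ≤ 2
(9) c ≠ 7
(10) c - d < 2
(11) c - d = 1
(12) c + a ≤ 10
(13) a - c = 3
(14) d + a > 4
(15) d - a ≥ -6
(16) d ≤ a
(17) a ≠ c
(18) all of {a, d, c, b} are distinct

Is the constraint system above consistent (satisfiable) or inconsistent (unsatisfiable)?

Satisfiable

One satisfying assignment is a = 5, b = 3, c = 2, d = 1.
For the less obvious constraints — constraint 1: d - c = -1; constraint 2: b + a = 8; constraint 3: b + a = 8 — and the others hold by inspection.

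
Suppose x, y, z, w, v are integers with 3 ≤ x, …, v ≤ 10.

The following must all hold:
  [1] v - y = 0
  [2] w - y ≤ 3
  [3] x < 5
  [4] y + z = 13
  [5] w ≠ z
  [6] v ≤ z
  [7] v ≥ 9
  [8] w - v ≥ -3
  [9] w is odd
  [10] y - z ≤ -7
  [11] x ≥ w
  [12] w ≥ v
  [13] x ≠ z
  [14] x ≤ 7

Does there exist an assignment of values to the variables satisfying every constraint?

From constraints 7 and 12: w ≥ v and v ≥ 9, so w ≥ 9. From constraints 11 and 14: w ≤ x and x ≤ 7, so w ≤ 7. But 7 < 9, so no value of w works.

Unsatisfiable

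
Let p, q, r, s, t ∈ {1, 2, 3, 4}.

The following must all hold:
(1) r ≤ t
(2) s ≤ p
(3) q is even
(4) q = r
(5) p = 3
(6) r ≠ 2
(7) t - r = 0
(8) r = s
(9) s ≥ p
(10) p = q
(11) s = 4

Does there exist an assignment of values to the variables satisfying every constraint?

Constraint 5 fixes p = 3 and constraint 11 fixes s = 4. Constraints 4, 8, and 10 give p = q = r = s, so p = s. But 3 ≠ 4 — contradiction.

Unsatisfiable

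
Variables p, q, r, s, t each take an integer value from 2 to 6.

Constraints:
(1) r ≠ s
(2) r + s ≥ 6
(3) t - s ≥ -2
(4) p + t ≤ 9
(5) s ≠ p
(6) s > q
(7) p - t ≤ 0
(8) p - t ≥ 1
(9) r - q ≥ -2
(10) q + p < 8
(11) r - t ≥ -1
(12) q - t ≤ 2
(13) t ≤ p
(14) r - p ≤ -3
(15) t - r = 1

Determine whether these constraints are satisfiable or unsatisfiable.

Unsatisfiable

Constraints 7, 11, and 14 give p − r ≥ 3, r − t ≥ -1, t − p ≥ 0.
Adding all 3 inequalities: the left sides telescope to 0, and the right sides sum to 3 + (-1) + 0 = 2. So 0 ≥ 2, which is false.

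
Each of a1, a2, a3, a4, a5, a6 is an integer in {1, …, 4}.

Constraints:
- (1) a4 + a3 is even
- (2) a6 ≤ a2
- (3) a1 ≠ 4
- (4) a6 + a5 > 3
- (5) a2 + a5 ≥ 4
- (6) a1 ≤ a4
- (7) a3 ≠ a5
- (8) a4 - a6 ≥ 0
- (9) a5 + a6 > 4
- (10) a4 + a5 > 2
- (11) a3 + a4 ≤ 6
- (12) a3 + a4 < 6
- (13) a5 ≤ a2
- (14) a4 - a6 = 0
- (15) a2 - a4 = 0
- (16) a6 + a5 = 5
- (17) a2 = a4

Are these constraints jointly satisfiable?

One satisfying assignment is a1 = 1, a2 = 3, a3 = 1, a4 = 3, a5 = 2, a6 = 3.
For the less obvious constraints — constraint 4: a6 + a5 = 5; constraint 5: a2 + a5 = 5; constraint 8: a4 - a6 = 0 — and the others hold by inspection.

Satisfiable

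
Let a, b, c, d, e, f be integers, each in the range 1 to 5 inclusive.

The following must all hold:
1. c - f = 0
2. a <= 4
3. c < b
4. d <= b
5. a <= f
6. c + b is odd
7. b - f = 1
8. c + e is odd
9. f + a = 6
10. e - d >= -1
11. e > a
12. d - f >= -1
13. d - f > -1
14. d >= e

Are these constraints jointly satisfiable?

Satisfiable

Setting (a, b, c, d, e, f) = (2, 5, 4, 4, 3, 4) satisfies everything: constraint 1: c - f = 0; constraint 7: b - f = 1, and the others follow.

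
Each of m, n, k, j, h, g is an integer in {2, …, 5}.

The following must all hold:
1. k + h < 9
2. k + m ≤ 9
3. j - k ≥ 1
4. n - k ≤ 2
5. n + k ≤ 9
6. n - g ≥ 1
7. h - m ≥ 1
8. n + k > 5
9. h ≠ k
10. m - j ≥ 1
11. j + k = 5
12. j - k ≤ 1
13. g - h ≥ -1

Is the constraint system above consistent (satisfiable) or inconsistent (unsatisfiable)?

Constraints 3, 4, 6, 7, 10, and 13 give n − g ≥ 1, g − h ≥ -1, h − m ≥ 1, m − j ≥ 1, j − k ≥ 1, k − n ≥ -2.
Adding all 6 inequalities: the left sides telescope to 0, and the right sides sum to 1 + (-1) + 1 + 1 + 1 + (-2) = 1. So 0 ≥ 1, which is false.

Unsatisfiable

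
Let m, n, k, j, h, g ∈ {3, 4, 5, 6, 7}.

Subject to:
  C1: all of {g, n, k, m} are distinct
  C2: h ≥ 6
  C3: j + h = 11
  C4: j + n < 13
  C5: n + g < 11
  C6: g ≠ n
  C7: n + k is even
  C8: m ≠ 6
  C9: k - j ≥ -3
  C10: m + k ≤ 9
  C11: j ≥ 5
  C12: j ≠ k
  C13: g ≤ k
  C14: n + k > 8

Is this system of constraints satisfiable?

Satisfiable

The assignment m = 5, n = 6, k = 4, j = 5, h = 6, g = 3 works:
  constraint 3 holds since j + h = 11.
  constraint 4 holds since j + n = 11.
  constraint 5 holds since n + g = 9.
The rest check out directly.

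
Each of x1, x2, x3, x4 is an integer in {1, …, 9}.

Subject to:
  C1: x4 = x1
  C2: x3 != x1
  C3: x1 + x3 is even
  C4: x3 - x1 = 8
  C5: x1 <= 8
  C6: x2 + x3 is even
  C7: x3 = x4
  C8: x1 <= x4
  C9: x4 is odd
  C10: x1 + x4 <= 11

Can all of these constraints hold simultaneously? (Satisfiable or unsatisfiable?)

Unsatisfiable

From constraints 1 and 7, x3 = x4 = x1, so x3 = x1. But constraint 2 says x3 ≠ x1. Contradiction.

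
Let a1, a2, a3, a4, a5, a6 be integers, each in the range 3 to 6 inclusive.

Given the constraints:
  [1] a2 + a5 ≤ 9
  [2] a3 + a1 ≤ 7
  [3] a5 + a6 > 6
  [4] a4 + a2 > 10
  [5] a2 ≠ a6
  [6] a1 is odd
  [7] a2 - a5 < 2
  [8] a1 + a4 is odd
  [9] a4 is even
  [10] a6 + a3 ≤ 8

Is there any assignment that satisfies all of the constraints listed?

Try a1 = 3, a2 = 5, a3 = 3, a4 = 6, a5 = 4, a6 = 3.
Check constraint 1: a2 + a5 = 9; constraint 2: a3 + a1 = 6. The remaining constraints are straightforward to verify.

Satisfiable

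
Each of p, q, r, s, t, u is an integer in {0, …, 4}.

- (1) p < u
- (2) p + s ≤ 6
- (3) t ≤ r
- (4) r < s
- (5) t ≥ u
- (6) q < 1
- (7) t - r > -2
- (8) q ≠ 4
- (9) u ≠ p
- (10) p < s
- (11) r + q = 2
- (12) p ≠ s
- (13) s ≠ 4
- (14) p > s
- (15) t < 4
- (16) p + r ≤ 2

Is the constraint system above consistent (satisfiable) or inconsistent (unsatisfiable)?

Unsatisfiable

Constraints 1, 3, 4, 5, and 14 give u ≤ t, t ≤ r, r < s, s < p, p < u. Chaining: u ≤ t ≤ r < s < p < u, which forces u < u — impossible.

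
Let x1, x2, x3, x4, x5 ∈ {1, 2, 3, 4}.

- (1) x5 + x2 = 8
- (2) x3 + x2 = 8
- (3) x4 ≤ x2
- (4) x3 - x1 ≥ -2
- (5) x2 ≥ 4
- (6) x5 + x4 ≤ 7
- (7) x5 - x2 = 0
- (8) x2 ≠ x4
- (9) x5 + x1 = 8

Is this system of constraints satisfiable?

Satisfiable

Setting (x1, x2, x3, x4, x5) = (4, 4, 4, 3, 4) satisfies everything: constraint 1: x5 + x2 = 8; constraint 2: x3 + x2 = 8, and the others follow.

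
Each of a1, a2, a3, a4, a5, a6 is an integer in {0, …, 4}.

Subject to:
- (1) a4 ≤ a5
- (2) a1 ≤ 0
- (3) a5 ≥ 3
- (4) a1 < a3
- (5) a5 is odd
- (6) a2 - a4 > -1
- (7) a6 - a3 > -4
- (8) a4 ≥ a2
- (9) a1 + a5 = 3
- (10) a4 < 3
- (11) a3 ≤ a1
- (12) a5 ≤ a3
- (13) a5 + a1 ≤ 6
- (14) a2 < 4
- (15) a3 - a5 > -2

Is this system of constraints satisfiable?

From constraints 3 and 12: a3 ≥ a5 and a5 ≥ 3, so a3 ≥ 3. From constraints 2 and 11: a3 ≤ a1 and a1 ≤ 0, so a3 ≤ 0. But 0 < 3, so no value of a3 works.

Unsatisfiable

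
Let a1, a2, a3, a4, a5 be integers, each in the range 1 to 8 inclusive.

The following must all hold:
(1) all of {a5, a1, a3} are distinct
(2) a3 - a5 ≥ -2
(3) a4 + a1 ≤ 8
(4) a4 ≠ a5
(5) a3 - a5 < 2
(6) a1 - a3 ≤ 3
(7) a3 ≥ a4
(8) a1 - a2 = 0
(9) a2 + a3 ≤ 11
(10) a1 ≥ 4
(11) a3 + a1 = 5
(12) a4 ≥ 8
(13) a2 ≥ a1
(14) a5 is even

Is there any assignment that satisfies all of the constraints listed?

From constraints 10 and 13: a2 ≥ a1 ≥ 4. From constraints 7 and 12: a3 ≥ a4 ≥ 8. Hence a2 + a3 ≥ 12. But constraint 9 requires a2 + a3 ≤ 11, and 11 < 12. Contradiction.

Unsatisfiable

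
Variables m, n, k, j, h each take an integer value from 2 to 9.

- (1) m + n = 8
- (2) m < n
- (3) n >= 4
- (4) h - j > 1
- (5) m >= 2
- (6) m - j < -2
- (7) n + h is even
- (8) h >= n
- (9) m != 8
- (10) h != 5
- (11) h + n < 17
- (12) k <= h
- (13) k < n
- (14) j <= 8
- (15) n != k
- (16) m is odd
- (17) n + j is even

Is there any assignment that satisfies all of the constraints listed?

Satisfiable

The assignment m = 3, n = 5, k = 4, j = 7, h = 9 works:
  constraint 1 holds since m + n = 8.
  constraint 4 holds since h - j = 2.
  constraint 6 holds since m - j = -4.
The rest check out directly.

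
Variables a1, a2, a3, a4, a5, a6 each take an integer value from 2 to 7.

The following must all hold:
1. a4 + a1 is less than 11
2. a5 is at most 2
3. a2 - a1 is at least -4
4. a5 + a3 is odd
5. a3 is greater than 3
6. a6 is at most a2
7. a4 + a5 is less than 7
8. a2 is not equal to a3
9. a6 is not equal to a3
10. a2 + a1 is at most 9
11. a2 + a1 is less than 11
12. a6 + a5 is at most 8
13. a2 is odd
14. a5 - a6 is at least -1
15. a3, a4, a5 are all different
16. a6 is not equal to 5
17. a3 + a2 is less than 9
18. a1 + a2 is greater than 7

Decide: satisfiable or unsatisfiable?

One satisfying assignment is a1 = 5, a2 = 3, a3 = 5, a4 = 3, a5 = 2, a6 = 3.
For the less obvious constraints — constraint 1: a4 + a1 = 8; constraint 3: a2 - a1 = -2; constraint 7: a4 + a5 = 5 — and the others hold by inspection.

Satisfiable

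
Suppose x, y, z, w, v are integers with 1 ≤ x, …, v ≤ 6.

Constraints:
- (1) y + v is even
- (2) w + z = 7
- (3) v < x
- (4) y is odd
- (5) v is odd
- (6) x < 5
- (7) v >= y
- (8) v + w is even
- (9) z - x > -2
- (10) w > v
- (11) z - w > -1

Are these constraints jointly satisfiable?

The assignment x = 3, y = 1, z = 4, w = 3, v = 1 works:
  constraint 2 holds since w + z = 7.
  constraint 9 holds since z - x = 1.
The rest check out directly.

Satisfiable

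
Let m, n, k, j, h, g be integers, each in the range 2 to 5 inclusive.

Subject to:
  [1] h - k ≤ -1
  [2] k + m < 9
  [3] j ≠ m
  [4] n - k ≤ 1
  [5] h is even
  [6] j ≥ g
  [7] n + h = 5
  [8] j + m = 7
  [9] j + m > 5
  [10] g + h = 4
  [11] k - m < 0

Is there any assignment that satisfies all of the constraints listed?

Setting (m, n, k, j, h, g) = (4, 3, 3, 3, 2, 2) satisfies everything: constraint 1: h - k = -1; constraint 2: k + m = 7, and the others follow.

Satisfiable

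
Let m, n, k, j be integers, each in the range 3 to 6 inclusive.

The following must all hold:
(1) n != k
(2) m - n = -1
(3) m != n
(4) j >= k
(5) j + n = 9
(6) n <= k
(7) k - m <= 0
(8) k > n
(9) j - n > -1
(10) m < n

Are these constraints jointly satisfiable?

Constraints 6, 7, and 10 give n ≤ k, k ≤ m, m < n. Chaining: n ≤ k ≤ m < n, which forces n < n — impossible.

Unsatisfiable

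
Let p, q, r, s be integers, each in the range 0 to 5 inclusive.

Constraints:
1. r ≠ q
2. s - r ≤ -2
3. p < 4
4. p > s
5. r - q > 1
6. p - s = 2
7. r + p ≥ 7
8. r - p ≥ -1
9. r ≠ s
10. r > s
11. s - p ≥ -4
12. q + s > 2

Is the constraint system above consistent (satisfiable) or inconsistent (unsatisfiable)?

One satisfying assignment is p = 3, q = 2, r = 5, s = 1.
For the less obvious constraints — constraint 2: s - r = -4; constraint 5: r - q = 3 — and the others hold by inspection.

Satisfiable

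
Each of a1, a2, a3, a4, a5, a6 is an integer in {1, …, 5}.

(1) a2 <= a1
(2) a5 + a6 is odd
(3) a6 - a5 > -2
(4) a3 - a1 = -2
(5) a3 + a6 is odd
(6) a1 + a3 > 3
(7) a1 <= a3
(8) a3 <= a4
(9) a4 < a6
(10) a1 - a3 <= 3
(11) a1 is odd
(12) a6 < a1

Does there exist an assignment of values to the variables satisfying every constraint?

Constraints 7, 8, 9, and 12 give a4 < a6, a6 < a1, a1 ≤ a3, a3 ≤ a4. Chaining: a4 < a6 < a1 ≤ a3 ≤ a4, which forces a4 < a4 — impossible.

Unsatisfiable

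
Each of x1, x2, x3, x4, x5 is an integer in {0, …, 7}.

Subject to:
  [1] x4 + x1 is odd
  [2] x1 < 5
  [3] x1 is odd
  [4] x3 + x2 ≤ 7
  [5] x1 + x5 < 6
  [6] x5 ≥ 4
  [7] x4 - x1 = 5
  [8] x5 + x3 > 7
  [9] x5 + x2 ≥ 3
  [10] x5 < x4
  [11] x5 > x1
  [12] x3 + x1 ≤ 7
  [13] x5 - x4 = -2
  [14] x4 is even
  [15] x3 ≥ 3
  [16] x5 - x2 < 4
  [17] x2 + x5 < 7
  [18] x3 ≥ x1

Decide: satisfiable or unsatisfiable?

Satisfiable

Take x1 = 1, x2 = 1, x3 = 6, x4 = 6, x5 = 4. Then constraint 4: x3 + x2 = 7; constraint 5: x1 + x5 = 5; constraint 7: x4 - x1 = 5, and every other listed constraint is also met.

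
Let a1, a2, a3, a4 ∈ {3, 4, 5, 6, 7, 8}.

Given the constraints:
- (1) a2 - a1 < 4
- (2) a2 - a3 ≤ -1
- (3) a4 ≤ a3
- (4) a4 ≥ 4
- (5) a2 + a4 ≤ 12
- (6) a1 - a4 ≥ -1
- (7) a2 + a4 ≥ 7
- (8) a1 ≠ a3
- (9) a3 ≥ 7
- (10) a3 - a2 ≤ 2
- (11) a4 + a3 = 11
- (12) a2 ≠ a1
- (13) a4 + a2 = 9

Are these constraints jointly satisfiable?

Satisfiable

Take a1 = 3, a2 = 5, a3 = 7, a4 = 4. Then constraint 1: a2 - a1 = 2; constraint 2: a2 - a3 = -2, and every other listed constraint is also met.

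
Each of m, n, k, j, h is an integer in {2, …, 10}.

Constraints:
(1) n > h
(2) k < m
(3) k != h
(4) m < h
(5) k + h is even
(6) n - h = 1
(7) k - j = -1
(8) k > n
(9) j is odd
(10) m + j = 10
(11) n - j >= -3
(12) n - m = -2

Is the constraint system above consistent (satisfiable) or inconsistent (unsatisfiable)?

Constraints 1, 2, 4, and 8 give m < h, h < n, n < k, k < m. Chaining: m < h < n < k < m, which forces m < m — impossible.

Unsatisfiable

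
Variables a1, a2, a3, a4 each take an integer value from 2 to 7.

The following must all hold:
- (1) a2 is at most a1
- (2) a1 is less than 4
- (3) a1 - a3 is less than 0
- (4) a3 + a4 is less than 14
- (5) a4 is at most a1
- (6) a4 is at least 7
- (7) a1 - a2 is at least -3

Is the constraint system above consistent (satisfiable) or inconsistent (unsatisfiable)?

Unsatisfiable

From constraints 5 and 6: a1 ≥ a4 and a4 ≥ 7, so a1 ≥ 7. From constraint 2: a1 ≤ 3. But 3 < 7, so no value of a1 works.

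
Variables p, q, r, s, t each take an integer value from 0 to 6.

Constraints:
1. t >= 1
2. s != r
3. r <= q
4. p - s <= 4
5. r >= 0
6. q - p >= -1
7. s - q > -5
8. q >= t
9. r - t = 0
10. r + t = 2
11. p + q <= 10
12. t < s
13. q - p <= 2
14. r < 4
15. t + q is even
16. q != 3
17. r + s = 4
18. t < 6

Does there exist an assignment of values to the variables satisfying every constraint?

Satisfiable

The assignment p = 4, q = 5, r = 1, s = 3, t = 1 works:
  constraint 4 holds since p - s = 1.
  constraint 6 holds since q - p = 1.
The rest check out directly.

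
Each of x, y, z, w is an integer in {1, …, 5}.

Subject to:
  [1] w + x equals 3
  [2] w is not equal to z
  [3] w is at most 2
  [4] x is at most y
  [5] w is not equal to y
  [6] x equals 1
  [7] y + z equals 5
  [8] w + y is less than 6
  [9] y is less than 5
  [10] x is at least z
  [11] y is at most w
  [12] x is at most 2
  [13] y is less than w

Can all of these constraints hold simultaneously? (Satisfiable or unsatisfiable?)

From constraints 3 and 11: y ≤ w ≤ 2. From constraints 10 and 12: z ≤ x ≤ 2. Hence y + z ≤ 4. But constraint 7 requires y + z = 5, and 5 > 4. Contradiction.

Unsatisfiable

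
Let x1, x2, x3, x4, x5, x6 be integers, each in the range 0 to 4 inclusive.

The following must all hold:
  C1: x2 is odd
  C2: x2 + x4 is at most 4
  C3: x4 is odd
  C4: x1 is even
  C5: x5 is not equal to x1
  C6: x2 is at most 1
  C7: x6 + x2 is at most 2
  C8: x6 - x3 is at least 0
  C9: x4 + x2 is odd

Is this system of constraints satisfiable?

Unsatisfiable

Constraint 3 makes x4 odd and constraint 1 makes x2 odd, so x4 + x2 must be even. Constraint 9 says x4 + x2 is odd — contradiction.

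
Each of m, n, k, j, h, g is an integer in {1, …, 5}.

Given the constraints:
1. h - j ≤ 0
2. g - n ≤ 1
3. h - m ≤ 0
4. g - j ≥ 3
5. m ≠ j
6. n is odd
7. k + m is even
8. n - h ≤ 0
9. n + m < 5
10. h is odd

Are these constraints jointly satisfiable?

Constraints 1, 2, 4, and 8 give n − g ≥ -1, g − j ≥ 3, j − h ≥ 0, h − n ≥ 0.
Adding all 4 inequalities: the left sides telescope to 0, and the right sides sum to (-1) + 3 + 0 + 0 = 2. So 0 ≥ 2, which is false.

Unsatisfiable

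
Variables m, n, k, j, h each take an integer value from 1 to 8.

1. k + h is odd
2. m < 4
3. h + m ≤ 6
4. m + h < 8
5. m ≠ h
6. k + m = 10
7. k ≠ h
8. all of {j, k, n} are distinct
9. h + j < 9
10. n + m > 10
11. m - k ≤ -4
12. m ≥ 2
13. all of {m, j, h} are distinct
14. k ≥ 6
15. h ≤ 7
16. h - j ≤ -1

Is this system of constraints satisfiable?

Satisfiable

One satisfying assignment is m = 3, n = 8, k = 7, j = 5, h = 2.
For the less obvious constraints — constraint 3: h + m = 5; constraint 4: m + h = 5; constraint 6: k + m = 10 — and the others hold by inspection.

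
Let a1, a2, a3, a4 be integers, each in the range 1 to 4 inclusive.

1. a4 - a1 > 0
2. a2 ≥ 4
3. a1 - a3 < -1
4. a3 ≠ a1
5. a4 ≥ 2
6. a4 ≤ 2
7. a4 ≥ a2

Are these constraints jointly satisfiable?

From constraints 2 and 7: a4 ≥ a2 and a2 ≥ 4, so a4 ≥ 4. From constraint 6: a4 ≤ 2. But 2 < 4, so no value of a4 works.

Unsatisfiable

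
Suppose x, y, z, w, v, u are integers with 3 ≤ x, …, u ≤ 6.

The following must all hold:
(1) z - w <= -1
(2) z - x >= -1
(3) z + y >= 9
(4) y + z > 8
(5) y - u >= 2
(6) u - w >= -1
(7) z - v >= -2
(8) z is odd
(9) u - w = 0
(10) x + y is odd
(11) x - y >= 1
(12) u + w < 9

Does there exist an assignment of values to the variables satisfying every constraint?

Unsatisfiable

Constraints 1, 2, 5, 6, and 11 give x − y ≥ 1, y − u ≥ 2, u − w ≥ -1, w − z ≥ 1, z − x ≥ -1.
Adding all 5 inequalities: the left sides telescope to 0, and the right sides sum to 1 + 2 + (-1) + 1 + (-1) = 2. So 0 ≥ 2, which is false.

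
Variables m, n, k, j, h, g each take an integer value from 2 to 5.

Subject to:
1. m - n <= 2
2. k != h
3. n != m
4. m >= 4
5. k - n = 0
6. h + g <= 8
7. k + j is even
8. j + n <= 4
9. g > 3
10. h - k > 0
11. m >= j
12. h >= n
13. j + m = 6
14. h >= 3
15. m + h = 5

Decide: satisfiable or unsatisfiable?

From constraint 4: m ≥ 4. From constraint 14: h ≥ 3. Hence m + h ≥ 7. But constraint 15 requires m + h = 5, and 5 < 7. Contradiction.

Unsatisfiable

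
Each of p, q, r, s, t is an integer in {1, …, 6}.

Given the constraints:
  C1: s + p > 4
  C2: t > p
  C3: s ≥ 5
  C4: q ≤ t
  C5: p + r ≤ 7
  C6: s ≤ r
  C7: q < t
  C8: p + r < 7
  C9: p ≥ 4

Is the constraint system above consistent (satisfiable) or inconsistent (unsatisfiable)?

Unsatisfiable

From constraint 9: p ≥ 4. From constraints 3 and 6: r ≥ s ≥ 5. Hence p + r ≥ 9. But constraint 5 requires p + r ≤ 7, and 7 < 9. Contradiction.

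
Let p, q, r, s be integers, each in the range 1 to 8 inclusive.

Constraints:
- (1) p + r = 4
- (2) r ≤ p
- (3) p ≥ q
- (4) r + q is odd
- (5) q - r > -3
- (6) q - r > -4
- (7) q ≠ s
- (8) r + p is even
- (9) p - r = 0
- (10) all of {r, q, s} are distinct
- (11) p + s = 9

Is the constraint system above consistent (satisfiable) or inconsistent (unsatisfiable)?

The assignment p = 2, q = 1, r = 2, s = 7 works:
  constraint 1 holds since p + r = 4.
  constraint 5 holds since q - r = -1.
The rest check out directly.

Satisfiable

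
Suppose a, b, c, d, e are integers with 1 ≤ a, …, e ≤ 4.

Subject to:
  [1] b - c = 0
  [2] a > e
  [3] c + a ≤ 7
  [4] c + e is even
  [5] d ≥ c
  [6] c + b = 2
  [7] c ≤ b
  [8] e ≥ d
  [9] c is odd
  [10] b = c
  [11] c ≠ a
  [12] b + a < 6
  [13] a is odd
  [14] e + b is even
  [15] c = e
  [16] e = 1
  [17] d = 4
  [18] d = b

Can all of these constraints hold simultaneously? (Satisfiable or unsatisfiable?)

Unsatisfiable

Constraint 17 fixes d = 4 and constraint 16 fixes e = 1. Constraints 10, 15, and 18 give d = b = c = e, so d = e. But 4 ≠ 1 — contradiction.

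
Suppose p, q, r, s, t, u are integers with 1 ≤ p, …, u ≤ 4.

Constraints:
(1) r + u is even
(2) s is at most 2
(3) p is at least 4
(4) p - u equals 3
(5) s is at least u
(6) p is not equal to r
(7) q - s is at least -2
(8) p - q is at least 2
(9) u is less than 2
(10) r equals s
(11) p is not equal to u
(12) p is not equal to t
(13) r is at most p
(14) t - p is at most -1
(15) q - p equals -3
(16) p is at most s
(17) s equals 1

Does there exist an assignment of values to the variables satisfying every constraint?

Unsatisfiable

From constraints 3 and 16: s ≥ p and p ≥ 4, so s ≥ 4. From constraint 2: s ≤ 2. But 2 < 4, so no value of s works.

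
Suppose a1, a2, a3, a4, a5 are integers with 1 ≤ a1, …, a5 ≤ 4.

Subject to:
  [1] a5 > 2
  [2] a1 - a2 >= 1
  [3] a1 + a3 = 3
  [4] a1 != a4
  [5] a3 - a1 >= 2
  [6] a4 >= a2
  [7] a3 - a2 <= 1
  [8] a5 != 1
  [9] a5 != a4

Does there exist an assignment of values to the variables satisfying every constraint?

Unsatisfiable

Constraints 2, 5, and 7 give a2 − a3 ≥ -1, a3 − a1 ≥ 2, a1 − a2 ≥ 1.
Adding all 3 inequalities: the left sides telescope to 0, and the right sides sum to (-1) + 2 + 1 = 2. So 0 ≥ 2, which is false.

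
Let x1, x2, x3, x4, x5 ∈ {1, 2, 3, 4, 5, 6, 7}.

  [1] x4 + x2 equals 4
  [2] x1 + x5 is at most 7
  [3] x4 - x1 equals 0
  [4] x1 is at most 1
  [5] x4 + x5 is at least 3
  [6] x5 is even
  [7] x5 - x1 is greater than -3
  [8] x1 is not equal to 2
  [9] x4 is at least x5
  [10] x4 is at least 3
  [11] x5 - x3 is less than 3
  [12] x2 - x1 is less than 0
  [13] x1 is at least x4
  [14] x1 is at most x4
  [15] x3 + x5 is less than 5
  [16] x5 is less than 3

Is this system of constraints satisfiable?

Unsatisfiable

From constraint 10: x4 ≥ 3. From constraints 4 and 13: x4 ≤ x1 and x1 ≤ 1, so x4 ≤ 1. But 1 < 3, so no value of x4 works.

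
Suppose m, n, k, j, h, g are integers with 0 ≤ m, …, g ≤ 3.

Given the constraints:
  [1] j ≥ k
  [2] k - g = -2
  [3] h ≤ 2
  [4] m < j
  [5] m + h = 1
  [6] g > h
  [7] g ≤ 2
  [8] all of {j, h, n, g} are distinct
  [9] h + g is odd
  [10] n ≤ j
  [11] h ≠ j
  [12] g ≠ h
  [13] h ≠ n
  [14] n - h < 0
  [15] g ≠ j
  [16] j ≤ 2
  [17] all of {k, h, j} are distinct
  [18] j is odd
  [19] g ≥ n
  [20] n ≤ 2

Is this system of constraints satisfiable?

Unsatisfiable

Constraints 3, 7, 16, and 20 confine each of j, h, n, g to the 3 values {0, …, 2} (the domain already gives each ≥ 0).
Constraint 8 requires all 4 of them to be distinct, but only 3 values are available — impossible by the pigeonhole principle.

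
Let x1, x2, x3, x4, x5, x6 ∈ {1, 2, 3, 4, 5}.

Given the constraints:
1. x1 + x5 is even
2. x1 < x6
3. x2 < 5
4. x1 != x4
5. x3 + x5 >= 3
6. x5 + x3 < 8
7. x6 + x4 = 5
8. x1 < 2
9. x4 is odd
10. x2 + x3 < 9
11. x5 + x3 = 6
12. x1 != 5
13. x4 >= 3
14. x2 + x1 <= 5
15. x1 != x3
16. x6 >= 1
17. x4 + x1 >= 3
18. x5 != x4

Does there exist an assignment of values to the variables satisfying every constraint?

The assignment x1 = 1, x2 = 1, x3 = 5, x4 = 3, x5 = 1, x6 = 2 works:
  constraint 5 holds since x3 + x5 = 6.
  constraint 6 holds since x5 + x3 = 6.
The rest check out directly.

Satisfiable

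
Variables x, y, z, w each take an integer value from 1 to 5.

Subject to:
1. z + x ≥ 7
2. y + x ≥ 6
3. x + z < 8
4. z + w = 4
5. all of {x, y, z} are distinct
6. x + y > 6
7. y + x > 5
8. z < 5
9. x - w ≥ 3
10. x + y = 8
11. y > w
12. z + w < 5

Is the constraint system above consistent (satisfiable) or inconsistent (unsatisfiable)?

One satisfying assignment is x = 5, y = 3, z = 2, w = 2.
For the less obvious constraints — constraint 1: z + x = 7; constraint 2: y + x = 8 — and the others hold by inspection.

Satisfiable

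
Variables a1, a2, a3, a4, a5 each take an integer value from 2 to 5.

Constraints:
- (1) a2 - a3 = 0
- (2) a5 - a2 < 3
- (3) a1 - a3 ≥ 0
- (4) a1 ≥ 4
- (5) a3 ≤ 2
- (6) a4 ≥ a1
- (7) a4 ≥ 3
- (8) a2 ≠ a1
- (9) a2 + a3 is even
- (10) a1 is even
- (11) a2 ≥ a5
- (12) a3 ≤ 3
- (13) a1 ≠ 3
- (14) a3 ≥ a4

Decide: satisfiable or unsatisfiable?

From constraints 4 and 6: a4 ≥ a1 and a1 ≥ 4, so a4 ≥ 4. From constraints 5 and 14: a4 ≤ a3 and a3 ≤ 2, so a4 ≤ 2. But 2 < 4, so no value of a4 works.

Unsatisfiable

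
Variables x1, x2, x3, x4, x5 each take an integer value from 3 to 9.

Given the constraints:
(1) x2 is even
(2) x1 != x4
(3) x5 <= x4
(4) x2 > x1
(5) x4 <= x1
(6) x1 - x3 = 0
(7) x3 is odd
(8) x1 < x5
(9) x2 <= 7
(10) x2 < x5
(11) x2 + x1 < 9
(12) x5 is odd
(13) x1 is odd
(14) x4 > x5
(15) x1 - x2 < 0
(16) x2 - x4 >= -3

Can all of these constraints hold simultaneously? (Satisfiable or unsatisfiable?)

Unsatisfiable

Constraints 4, 5, 10, and 14 give x4 ≤ x1, x1 < x2, x2 < x5, x5 < x4. Chaining: x4 ≤ x1 < x2 < x5 < x4, which forces x4 < x4 — impossible.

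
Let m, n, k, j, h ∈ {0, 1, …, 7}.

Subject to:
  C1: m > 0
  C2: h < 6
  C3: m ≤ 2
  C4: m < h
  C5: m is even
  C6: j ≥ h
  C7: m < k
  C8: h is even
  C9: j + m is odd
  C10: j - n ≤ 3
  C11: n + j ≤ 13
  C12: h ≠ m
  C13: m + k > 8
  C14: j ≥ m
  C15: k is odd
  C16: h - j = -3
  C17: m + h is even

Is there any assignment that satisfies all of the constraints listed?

One satisfying assignment is m = 2, n = 6, k = 7, j = 7, h = 4.
For the less obvious constraints — constraint 10: j - n = 1; constraint 11: n + j = 13 — and the others hold by inspection.

Satisfiable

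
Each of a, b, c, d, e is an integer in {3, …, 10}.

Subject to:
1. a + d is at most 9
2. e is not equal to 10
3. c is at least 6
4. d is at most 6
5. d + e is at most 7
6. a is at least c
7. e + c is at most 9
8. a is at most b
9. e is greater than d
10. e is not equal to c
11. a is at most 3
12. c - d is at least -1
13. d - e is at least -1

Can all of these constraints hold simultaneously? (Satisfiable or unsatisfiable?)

Unsatisfiable

From constraints 3 and 6: a ≥ c and c ≥ 6, so a ≥ 6. From constraint 11: a ≤ 3. But 3 < 6, so no value of a works.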